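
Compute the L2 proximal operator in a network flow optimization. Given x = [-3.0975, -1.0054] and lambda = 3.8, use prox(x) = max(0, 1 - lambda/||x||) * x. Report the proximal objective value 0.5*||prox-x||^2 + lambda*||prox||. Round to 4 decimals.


Step 1: Compute ||x||.
||x|| = 3.2566
Step 2: Compute scaling factor.
scale = max(0, 1 - 3.8/3.2566) = 0.0
Step 3: prox(x) = [-0.0, -0.0]
||prox(x)|| = 0.0
Step 4: Proximal objective.
0.5*||prox-x||^2 = 5.3027
lambda*||prox|| = 0.0
Total = 5.3027


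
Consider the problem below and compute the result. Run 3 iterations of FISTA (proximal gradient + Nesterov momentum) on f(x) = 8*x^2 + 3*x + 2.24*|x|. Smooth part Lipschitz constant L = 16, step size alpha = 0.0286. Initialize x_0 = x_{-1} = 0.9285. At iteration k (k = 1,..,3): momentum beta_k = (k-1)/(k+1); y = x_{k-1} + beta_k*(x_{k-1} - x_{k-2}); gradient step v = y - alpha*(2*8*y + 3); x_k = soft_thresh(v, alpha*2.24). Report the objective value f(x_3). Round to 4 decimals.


FISTA on f(x) = 8*x^2 + 3*x + 2.24*|x|
L = 16, alpha = 0.0286
Iteration 1: beta = 0.0, y = 0.9285 + 0.0*(0.9285 - 0.9285) = 0.9285
  grad(y) = 17.856, v = y - alpha*grad = 0.4178
  prox(v) = soft_thresh(0.4178, 0.0641) = 0.3538
Iteration 2: beta = 0.3333, y = 0.3538 + 0.3333*(0.3538 - 0.9285) = 0.1622
  grad(y) = 5.5948, v = y - alpha*grad = 0.0022
  prox(v) = soft_thresh(0.0022, 0.0641) = 0.0
Iteration 3: beta = 0.5, y = 0.0 + 0.5*(0.0 - 0.3538) = -0.1769
  grad(y) = 0.17, v = y - alpha*grad = -0.1817
  prox(v) = soft_thresh(-0.1817, 0.0641) = -0.1177
f(x_3) = 8*(-0.1177)^2 + 3*(-0.1177) + 2.24*|-0.1177| = 0.0213


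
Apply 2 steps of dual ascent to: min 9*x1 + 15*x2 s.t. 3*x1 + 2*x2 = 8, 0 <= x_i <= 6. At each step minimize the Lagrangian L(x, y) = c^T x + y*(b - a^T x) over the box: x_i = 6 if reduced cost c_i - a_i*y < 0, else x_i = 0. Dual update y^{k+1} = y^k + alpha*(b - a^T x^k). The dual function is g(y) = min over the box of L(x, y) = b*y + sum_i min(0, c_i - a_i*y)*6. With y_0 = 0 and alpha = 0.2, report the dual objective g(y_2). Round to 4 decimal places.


Dual ascent for LP: min 9*x1 + 15*x2, 3*x1 + 2*x2 = 8, 0 <= x_i <= 6
Step 1: y^k = 0.0, reduced costs: (9.0, 15.0)
  x^k = (0.0, 0.0), subgradient = b - a^T x = 8.0
  y^{k+1} = 0.0 + 0.2*8.0 = 1.6
Step 2: y^k = 1.6, reduced costs: (4.2, 11.8)
  x^k = (0.0, 0.0), subgradient = b - a^T x = 8.0
  y^{k+1} = 1.6 + 0.2*8.0 = 3.2
Dual objective at y_2 = 3.2: reduced costs (-0.6, 8.6), box minimizer x = (6.0, 0.0)
g(y_2) = b*y + (c1 - a1*y)*x1 + (c2 - a2*y)*x2 = 8*3.2 + (-0.6)*6.0 + 8.6*0.0 = 25.6 - 3.6 + 0.0 = 22.0


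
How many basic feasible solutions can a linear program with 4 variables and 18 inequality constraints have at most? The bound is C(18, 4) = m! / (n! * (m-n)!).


Each vertex corresponds to some choice of n active constraints out of m, so the number of vertices is at most C(m, n) = m! / (n!(m-n)!).
m = 18, n = 4
Numerator: 18 * 17 * 16 * 15
Denominator: 4! = 24
C(18, 4) = 3060


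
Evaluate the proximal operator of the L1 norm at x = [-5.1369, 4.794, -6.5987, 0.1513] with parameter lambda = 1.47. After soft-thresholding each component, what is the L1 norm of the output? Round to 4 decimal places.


Soft-thresholding with lambda = 1.47:
prox(-5.1369) = sign(-5.1369)*max(|-5.1369| - 1.47, 0) = -3.6669
prox(4.794) = sign(4.794)*max(|4.794| - 1.47, 0) = 3.324
prox(-6.5987) = sign(-6.5987)*max(|-6.5987| - 1.47, 0) = -5.1287
prox(0.1513) = sign(0.1513)*max(|0.1513| - 1.47, 0) = 0.0
prox(x) = [-3.6669, 3.324, -5.1287, 0.0]
||prox(x)||_1 = 3.6669 + 3.324 + 5.1287 + 0.0 = 12.1196


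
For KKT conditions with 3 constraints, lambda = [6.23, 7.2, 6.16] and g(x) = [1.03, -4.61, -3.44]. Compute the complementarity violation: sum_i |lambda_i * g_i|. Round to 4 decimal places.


KKT complementary slackness check:
lambda_1 * g_1 = 6.23 * 1.03 = 6.4169
lambda_2 * g_2 = 7.2 * -4.61 = -33.192
lambda_3 * g_3 = 6.16 * -3.44 = -21.1904
Total violation = 6.4169 + 33.192 + 21.1904 = 60.7993


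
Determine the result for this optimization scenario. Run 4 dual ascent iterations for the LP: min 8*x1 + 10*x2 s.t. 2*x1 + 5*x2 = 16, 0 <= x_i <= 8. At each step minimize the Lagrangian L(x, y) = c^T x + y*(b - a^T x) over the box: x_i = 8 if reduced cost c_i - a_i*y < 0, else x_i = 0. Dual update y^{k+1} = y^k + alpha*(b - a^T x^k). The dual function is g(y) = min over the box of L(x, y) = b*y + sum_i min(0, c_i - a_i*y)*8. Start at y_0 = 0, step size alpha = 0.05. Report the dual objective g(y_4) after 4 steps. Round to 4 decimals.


Dual ascent for LP: min 8*x1 + 10*x2, 2*x1 + 5*x2 = 16, 0 <= x_i <= 8
Step 1: y^k = 0.0, reduced costs: (8.0, 10.0)
  x^k = (0.0, 0.0), subgradient = b - a^T x = 16.0
  y^{k+1} = 0.0 + 0.05*16.0 = 0.8
Step 2: y^k = 0.8, reduced costs: (6.4, 6.0)
  x^k = (0.0, 0.0), subgradient = b - a^T x = 16.0
  y^{k+1} = 0.8 + 0.05*16.0 = 1.6
Step 3: y^k = 1.6, reduced costs: (4.8, 2.0)
  x^k = (0.0, 0.0), subgradient = b - a^T x = 16.0
  y^{k+1} = 1.6 + 0.05*16.0 = 2.4
Step 4: y^k = 2.4, reduced costs: (3.2, -2.0)
  x^k = (0.0, 8.0), subgradient = b - a^T x = -24.0
  y^{k+1} = 2.4 + 0.05*-24.0 = 1.2
Dual objective at y_4 = 1.2: reduced costs (5.6, 4.0), box minimizer x = (0.0, 0.0)
g(y_4) = b*y + (c1 - a1*y)*x1 + (c2 - a2*y)*x2 = 16*1.2 + 5.6*0.0 + 4.0*0.0 = 19.2 + 0.0 + 0.0 = 19.2


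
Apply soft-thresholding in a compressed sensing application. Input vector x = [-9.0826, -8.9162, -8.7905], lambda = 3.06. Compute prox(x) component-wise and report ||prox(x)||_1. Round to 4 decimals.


Soft-thresholding with lambda = 3.06:
prox(-9.0826) = sign(-9.0826)*max(|-9.0826| - 3.06, 0) = -6.0226
prox(-8.9162) = sign(-8.9162)*max(|-8.9162| - 3.06, 0) = -5.8562
prox(-8.7905) = sign(-8.7905)*max(|-8.7905| - 3.06, 0) = -5.7305
prox(x) = [-6.0226, -5.8562, -5.7305]
||prox(x)||_1 = 6.0226 + 5.8562 + 5.7305 = 17.6093


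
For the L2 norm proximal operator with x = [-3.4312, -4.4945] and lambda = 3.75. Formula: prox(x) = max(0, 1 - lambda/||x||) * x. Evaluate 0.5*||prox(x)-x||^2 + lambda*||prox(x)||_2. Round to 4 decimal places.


Step 1: Compute ||x||.
||x|| = 5.6545
Step 2: Compute scaling factor.
scale = max(0, 1 - 3.75/5.6545) = 0.3368
Step 3: prox(x) = [-1.1557, -1.5138]
||prox(x)|| = 1.9045
Step 4: Proximal objective.
0.5*||prox-x||^2 = 7.0313
lambda*||prox|| = 7.1419
Total = 14.1732


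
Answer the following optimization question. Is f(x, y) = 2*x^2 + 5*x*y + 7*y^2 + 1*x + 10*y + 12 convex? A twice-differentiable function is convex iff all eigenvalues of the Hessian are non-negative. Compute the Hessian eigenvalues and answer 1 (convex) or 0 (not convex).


The Hessian of f(x,y) = 2*x^2 + 5*x*y + 7*y^2 + 1*x + 10*y + 12 is:
H = [[4, 5], [5, 14]]
Trace = 4 + 14 = 18
Determinant = 4*14 - (5)^2 = 31
Discriminant = (18)^2 - 4*31 = 200.0
Eigenvalues: lambda_1 = 1.9289, lambda_2 = 16.0711
The function is convex.

1


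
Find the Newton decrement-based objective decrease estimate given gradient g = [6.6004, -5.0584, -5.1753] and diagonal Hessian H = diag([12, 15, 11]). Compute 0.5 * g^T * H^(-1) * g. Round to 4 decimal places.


Step 1: H is diagonal, so H^(-1) * g = [0.55, -0.3372, -0.4705].
Step 2: g^T H^(-1) g = sum_i g_i^2 / H_ii
  = (6.6004)^2/12 + (-5.0584)^2/15 + (-5.1753)^2/11
  = 3.6304 + 1.7058 + 2.4349 = 7.7712
Step 3: Objective decrease = 0.5 * g^T H^(-1) g = 3.8856


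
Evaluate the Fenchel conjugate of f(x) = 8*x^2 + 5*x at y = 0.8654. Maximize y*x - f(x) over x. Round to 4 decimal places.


f*(y) = sup_x {y*x - a*x^2 - b*x} = sup_x {(y-b)*x - a*x^2}
FOC: (y - b) - 2a*x = 0 => x* = (y - b)/(2a)
x* = (0.8654 - 5)/(2*8) = -0.2584
f*(0.8654) = (y-b)^2/(4a) = (0.8654 - 5)^2/(4*8)
= 17.0949/32 = 0.5342


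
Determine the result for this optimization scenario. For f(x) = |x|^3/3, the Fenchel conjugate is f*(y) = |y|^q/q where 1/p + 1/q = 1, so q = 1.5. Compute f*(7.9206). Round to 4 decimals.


The conjugate exponent q satisfies 1/p + 1/q = 1.
p = 3, so q = 3/(3 - 1) = 1.5
|y|^q = 7.9206^1.5 = 22.2914
f*(7.9206) = 22.2914 / 1.5 = 14.8609


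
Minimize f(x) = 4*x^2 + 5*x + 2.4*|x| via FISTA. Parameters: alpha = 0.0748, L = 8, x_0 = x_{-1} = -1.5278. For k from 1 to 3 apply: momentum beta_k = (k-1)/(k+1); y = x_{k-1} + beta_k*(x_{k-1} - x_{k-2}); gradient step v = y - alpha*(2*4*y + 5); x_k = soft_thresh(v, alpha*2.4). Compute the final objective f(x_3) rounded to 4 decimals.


FISTA on f(x) = 4*x^2 + 5*x + 2.4*|x|
L = 8, alpha = 0.0748
Iteration 1: beta = 0.0, y = -1.5278 + 0.0*(-1.5278 + 1.5278) = -1.5278
  grad(y) = -7.2224, v = y - alpha*grad = -0.9876
  prox(v) = soft_thresh(-0.9876, 0.1795) = -0.808
Iteration 2: beta = 0.3333, y = -0.808 + 0.3333*(-0.808 + 1.5278) = -0.5681
  grad(y) = 0.455, v = y - alpha*grad = -0.6022
  prox(v) = soft_thresh(-0.6022, 0.1795) = -0.4226
Iteration 3: beta = 0.5, y = -0.4226 + 0.5*(-0.4226 + 0.808) = -0.2299
  grad(y) = 3.1605, v = y - alpha*grad = -0.4663
  prox(v) = soft_thresh(-0.4663, 0.1795) = -0.2868
f(x_3) = 4*(-0.2868)^2 + 5*(-0.2868) + 2.4*|-0.2868| = -0.4167


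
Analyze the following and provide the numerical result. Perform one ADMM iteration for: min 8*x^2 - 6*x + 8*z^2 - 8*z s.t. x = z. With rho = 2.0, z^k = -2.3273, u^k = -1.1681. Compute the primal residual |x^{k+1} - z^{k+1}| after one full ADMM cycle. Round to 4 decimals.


ADMM iteration with rho = 2.0, z^k = -2.3273, u^k = -1.1681
Step 1: x-update.
Minimize 8*x^2 - 6*x + (2.0/2)*(x + 2.3273 - 1.1681)^2
FOC: (2*8 + 2.0)*x = 6 + 2.0*(-2.3273 + 1.1681)
x^{k+1} = 0.2045
Step 2: z-update.
Minimize 8*z^2 - 8*z + (2.0/2)*(0.2045 - z - 1.1681)^2
FOC: (2*8 + 2.0)*z = 8 + 2.0*(0.2045 - 1.1681)
z^{k+1} = 0.3374
Step 3: u-update.
u^{k+1} = -1.1681 + 0.2045 - 0.3374 = -1.3009
Step 4: Primal residual = |0.2045 - 0.3374| = 0.1328


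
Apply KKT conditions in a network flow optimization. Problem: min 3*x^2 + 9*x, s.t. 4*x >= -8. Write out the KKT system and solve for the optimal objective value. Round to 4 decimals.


Step 1: Try lambda = 0 (constraint inactive).
Stationarity: 2*3*x + 9 = 0
x* = -9/(2*3) = -1.5
Check constraint: 4*-1.5 = -6.0 >= -8 -- satisfied.
Step 2: Compute optimal value.
f(x*) = 3*(-1.5)^2 + 9*(-1.5) = -6.75


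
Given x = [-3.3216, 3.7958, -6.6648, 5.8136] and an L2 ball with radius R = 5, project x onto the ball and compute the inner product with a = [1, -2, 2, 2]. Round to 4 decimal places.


Step 1: Compute ||x|| (intermediates to 6 decimals).
||x|| = sqrt((-3.3216)^2 + 3.7958^2 + (-6.6648)^2 + 5.8136^2) = 10.181288
Step 2: Project.
Since ||x|| > R, scale = R/||x|| = 5/10.181288 = 0.491097, proj(x) = scale * x
proj(x) = [-1.631228, 1.864106, -3.273063, 2.855042]
Step 3: Dot product.
a^T * proj(x) = 1*(-1.631228) - 2*1.864106 + 2*(-3.273063) + 2*2.855042 = -6.1955


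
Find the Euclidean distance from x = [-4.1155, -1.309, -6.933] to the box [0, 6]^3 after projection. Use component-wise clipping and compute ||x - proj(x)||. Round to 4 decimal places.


Project each component onto [0, 6].
clip(-4.1155) = 0.0, clip(-1.309) = 0.0, clip(-6.933) = 0.0
Projection = [0.0, 0.0, 0.0]
Squared diffs: [16.9373, 1.7135, 48.0665]
Distance = sqrt(66.7173) = 8.1681


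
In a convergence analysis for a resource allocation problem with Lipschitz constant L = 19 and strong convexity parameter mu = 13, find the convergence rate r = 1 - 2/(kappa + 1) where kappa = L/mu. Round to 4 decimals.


Step 1: Compute the condition number.
kappa = L/mu = 19/13 = 1.4615
Step 2: Compute the convergence rate.
r = 1 - 2/(kappa + 1) = 1 - 2*mu/(L + mu) = (L - mu)/(L + mu) = 6/32 = 0.1875


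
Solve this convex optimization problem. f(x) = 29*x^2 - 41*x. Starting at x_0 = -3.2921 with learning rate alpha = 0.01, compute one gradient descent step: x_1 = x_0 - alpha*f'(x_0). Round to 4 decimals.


We compute the gradient at x_0 and apply the update.
f'(x) = 58*x - 41
f'(-3.2921) = 58*-3.2921 - 41 = -231.9418
x_1 = -3.2921 - 0.01*-231.9418 = -0.9727


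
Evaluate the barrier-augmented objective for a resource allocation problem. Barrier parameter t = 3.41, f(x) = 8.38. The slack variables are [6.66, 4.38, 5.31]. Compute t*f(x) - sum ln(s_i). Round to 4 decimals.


Step 1: Compute log-barrier.
ln values: [1.8961, 1.477, 1.6696]
phi = -(1.8961 + 1.477 + 1.6696) = -5.0428
Step 2: Compute augmented objective.
t*f(x) = 3.41*8.38 = 28.5758
Total = 28.5758 - 5.0428 = 23.533


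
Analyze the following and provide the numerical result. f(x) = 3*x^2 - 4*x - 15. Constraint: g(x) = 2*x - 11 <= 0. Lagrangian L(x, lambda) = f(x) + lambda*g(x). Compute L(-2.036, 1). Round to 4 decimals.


Step 1: Evaluate f(x).
f(-2.036) = 3*(-2.036)^2 - 4*(-2.036) - 15 = 5.5799
Step 2: Evaluate g(x).
g(-2.036) = 2*-2.036 - 11 = -15.072
Step 3: Compute Lagrangian.
L = 5.5799 + 1*-15.072 = -9.4921


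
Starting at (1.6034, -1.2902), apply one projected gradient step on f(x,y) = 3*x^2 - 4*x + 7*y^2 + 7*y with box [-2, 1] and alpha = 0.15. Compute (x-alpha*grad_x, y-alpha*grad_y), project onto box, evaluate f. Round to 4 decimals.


Step 1: Compute gradient at (1.6034, -1.2902).
grad_x = 2*3*1.6034 - 4 = 5.6204
grad_y = 2*7*-1.2902 + 7 = -11.0628
Step 2: Gradient step.
x_raw = 1.6034 - 0.15*5.6204 = 0.7603
y_raw = -1.2902 - 0.15*-11.0628 = 0.3692
Step 3: Project onto [-2, 1].
x_proj = clip(0.7603) = 0.7603
y_proj = clip(0.3692) = 0.3692
Step 4: Evaluate f.
f(0.7603, 0.3692) = 2.2318


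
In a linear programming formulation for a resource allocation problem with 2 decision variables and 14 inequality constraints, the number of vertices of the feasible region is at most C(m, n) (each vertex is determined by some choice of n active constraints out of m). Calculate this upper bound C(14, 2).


Each vertex corresponds to some choice of n active constraints out of m, so the number of vertices is at most C(m, n) = m! / (n!(m-n)!).
m = 14, n = 2
Numerator: 14 * 13
Denominator: 2! = 2
C(14, 2) = 91


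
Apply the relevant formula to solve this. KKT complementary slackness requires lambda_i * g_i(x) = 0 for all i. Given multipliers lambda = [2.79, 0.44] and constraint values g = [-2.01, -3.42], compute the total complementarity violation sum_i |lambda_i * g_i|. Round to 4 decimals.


KKT complementary slackness check:
lambda_1 * g_1 = 2.79 * -2.01 = -5.6079
lambda_2 * g_2 = 0.44 * -3.42 = -1.5048
Total violation = 5.6079 + 1.5048 = 7.1127


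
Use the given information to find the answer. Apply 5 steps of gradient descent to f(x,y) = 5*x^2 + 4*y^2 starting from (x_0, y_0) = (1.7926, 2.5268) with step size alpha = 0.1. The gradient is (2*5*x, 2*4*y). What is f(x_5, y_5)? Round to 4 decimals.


Gradient descent on f(x,y) = 5*x^2 + 4*y^2.
Starting point: (1.7926, 2.5268), alpha = 0.1
Step 1: grad_x = 2*5*1.7926 = 17.926, grad_y = 2*4*2.5268 = 20.2144
  x_1 = 1.7926 - 0.1*17.926 = 0.0
  y_1 = 2.5268 - 0.1*20.2144 = 0.5054
Step 2: grad_x = 2*5*0.0 = 0.0, grad_y = 2*4*0.5054 = 4.0429
  x_2 = 0.0 - 0.1*0.0 = 0.0
  y_2 = 0.5054 - 0.1*4.0429 = 0.1011
Step 3: grad_x = 2*5*0.0 = 0.0, grad_y = 2*4*0.1011 = 0.8086
  x_3 = 0.0 - 0.1*0.0 = 0.0
  y_3 = 0.1011 - 0.1*0.8086 = 0.0202
Step 4: grad_x = 2*5*0.0 = 0.0, grad_y = 2*4*0.0202 = 0.1617
  x_4 = 0.0 - 0.1*0.0 = 0.0
  y_4 = 0.0202 - 0.1*0.1617 = 0.004
Step 5: grad_x = 2*5*0.0 = 0.0, grad_y = 2*4*0.004 = 0.0323
  x_5 = 0.0 - 0.1*0.0 = 0.0
  y_5 = 0.004 - 0.1*0.0323 = 0.0008
f(0.0, 0.0008) = 5*0.0^2 + 4*0.0008^2 = 0.0


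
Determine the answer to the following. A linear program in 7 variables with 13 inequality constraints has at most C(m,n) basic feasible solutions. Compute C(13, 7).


Each vertex corresponds to some choice of n active constraints out of m, so the number of vertices is at most C(m, n) = m! / (n!(m-n)!).
m = 13, n = 7
Numerator: 13 * 12 * 11 * 10 * 9 * 8 * 7
Denominator: 7! = 5040
C(13, 7) = 1716


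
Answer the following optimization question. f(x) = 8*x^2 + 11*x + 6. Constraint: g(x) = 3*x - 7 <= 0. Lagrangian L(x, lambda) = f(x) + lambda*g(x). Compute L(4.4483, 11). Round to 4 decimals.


Step 1: Evaluate f(x).
f(4.4483) = 8*4.4483^2 + 11*4.4483 + 6 = 213.2303
Step 2: Evaluate g(x).
g(4.4483) = 3*4.4483 - 7 = 6.3449
Step 3: Compute Lagrangian.
L = 213.2303 + 11*6.3449 = 283.0242


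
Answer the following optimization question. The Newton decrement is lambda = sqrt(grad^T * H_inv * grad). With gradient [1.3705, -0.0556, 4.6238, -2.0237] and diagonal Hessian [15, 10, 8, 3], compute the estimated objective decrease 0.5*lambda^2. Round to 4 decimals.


Step 1: H is diagonal, so H^(-1) * g = [0.0914, -0.0056, 0.578, -0.6746].
Step 2: g^T H^(-1) g = sum_i g_i^2 / H_ii
  = (1.3705)^2/15 + (-0.0556)^2/10 + (4.6238)^2/8 + (-2.0237)^2/3
  = 0.1252 + 0.0003 + 2.6724 + 1.3651 = 4.1631
Step 3: Objective decrease = 0.5 * g^T H^(-1) g = 2.0815


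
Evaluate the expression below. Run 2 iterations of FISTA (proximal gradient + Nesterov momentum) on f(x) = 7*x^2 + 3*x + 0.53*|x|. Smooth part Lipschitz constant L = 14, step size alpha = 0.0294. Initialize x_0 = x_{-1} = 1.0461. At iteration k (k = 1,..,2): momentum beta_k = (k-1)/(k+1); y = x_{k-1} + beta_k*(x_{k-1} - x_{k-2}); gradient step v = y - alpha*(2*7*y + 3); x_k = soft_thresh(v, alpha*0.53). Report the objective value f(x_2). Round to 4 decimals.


FISTA on f(x) = 7*x^2 + 3*x + 0.53*|x|
L = 14, alpha = 0.0294
Iteration 1: beta = 0.0, y = 1.0461 + 0.0*(1.0461 - 1.0461) = 1.0461
  grad(y) = 17.6454, v = y - alpha*grad = 0.5273
  prox(v) = soft_thresh(0.5273, 0.0156) = 0.5117
Iteration 2: beta = 0.3333, y = 0.5117 + 0.3333*(0.5117 - 1.0461) = 0.3336
  grad(y) = 7.6707, v = y - alpha*grad = 0.1081
  prox(v) = soft_thresh(0.1081, 0.0156) = 0.0925
f(x_2) = 7*0.0925^2 + 3*0.0925 + 0.53*|0.0925| = 0.3865


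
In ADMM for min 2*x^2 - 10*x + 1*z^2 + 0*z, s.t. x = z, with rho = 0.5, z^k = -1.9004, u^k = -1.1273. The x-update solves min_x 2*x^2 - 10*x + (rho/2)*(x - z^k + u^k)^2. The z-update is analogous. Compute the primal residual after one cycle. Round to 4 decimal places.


ADMM iteration with rho = 0.5, z^k = -1.9004, u^k = -1.1273
Step 1: x-update.
Minimize 2*x^2 - 10*x + (0.5/2)*(x + 1.9004 - 1.1273)^2
FOC: (2*2 + 0.5)*x = 10 + 0.5*(-1.9004 + 1.1273)
x^{k+1} = 2.1363
Step 2: z-update.
Minimize 1*z^2 + 0*z + (0.5/2)*(2.1363 - z - 1.1273)^2
FOC: (2*1 + 0.5)*z = 0 + 0.5*(2.1363 - 1.1273)
z^{k+1} = 0.2018
Step 3: u-update.
u^{k+1} = -1.1273 + 2.1363 - 0.2018 = 0.8072
Step 4: Primal residual = |2.1363 - 0.2018| = 1.9345


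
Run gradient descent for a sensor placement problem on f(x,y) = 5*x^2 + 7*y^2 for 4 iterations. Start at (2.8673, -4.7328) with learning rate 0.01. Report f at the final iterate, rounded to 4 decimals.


Gradient descent on f(x,y) = 5*x^2 + 7*y^2.
Starting point: (2.8673, -4.7328), alpha = 0.01
Step 1: grad_x = 2*5*2.8673 = 28.673, grad_y = 2*7*-4.7328 = -66.2592
  x_1 = 2.8673 - 0.01*28.673 = 2.5806
  y_1 = -4.7328 - 0.01*-66.2592 = -4.0702
Step 2: grad_x = 2*5*2.5806 = 25.8057, grad_y = 2*7*-4.0702 = -56.9829
  x_2 = 2.5806 - 0.01*25.8057 = 2.3225
  y_2 = -4.0702 - 0.01*-56.9829 = -3.5004
Step 3: grad_x = 2*5*2.3225 = 23.2251, grad_y = 2*7*-3.5004 = -49.0053
  x_3 = 2.3225 - 0.01*23.2251 = 2.0903
  y_3 = -3.5004 - 0.01*-49.0053 = -3.0103
Step 4: grad_x = 2*5*2.0903 = 20.9026, grad_y = 2*7*-3.0103 = -42.1446
  x_4 = 2.0903 - 0.01*20.9026 = 1.8812
  y_4 = -3.0103 - 0.01*-42.1446 = -2.5889
f(1.8812, -2.5889) = 5*1.8812^2 + 7*(-2.5889)^2 = 64.6113


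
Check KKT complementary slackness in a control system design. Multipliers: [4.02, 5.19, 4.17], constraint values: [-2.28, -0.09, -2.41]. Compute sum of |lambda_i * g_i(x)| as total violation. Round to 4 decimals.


KKT complementary slackness check:
lambda_1 * g_1 = 4.02 * -2.28 = -9.1656
lambda_2 * g_2 = 5.19 * -0.09 = -0.4671
lambda_3 * g_3 = 4.17 * -2.41 = -10.0497
Total violation = 9.1656 + 0.4671 + 10.0497 = 19.6824


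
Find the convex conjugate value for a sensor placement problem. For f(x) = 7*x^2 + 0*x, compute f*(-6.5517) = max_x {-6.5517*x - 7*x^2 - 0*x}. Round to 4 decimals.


f*(y) = sup_x {y*x - a*x^2 - b*x} = sup_x {(y-b)*x - a*x^2}
FOC: (y - b) - 2a*x = 0 => x* = (y - b)/(2a)
x* = (-6.5517 - 0)/(2*7) = -0.468
f*(-6.5517) = (y-b)^2/(4a) = (-6.5517 - 0)^2/(4*7)
= 42.9248/28 = 1.533


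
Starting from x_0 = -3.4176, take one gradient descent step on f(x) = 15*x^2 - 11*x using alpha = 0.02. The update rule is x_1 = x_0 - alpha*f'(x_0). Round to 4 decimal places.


We compute the gradient at x_0 and apply the update.
f'(x) = 30*x - 11
f'(-3.4176) = 30*-3.4176 - 11 = -113.528
x_1 = -3.4176 - 0.02*-113.528 = -1.147


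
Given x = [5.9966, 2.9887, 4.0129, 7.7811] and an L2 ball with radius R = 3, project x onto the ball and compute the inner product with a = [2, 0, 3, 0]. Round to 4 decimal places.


Step 1: Compute ||x|| (intermediates to 6 decimals).
||x|| = sqrt(5.9966^2 + 2.9887^2 + 4.0129^2 + 7.7811^2) = 11.024537
Step 2: Project.
Since ||x|| > R, scale = R/||x|| = 3/11.024537 = 0.27212, proj(x) = scale * x
proj(x) = [1.631795, 0.813285, 1.09199, 2.117393]
Step 3: Dot product.
a^T * proj(x) = 2*1.631795 + 0*0.813285 + 3*1.09199 + 0*2.117393 = 6.5396


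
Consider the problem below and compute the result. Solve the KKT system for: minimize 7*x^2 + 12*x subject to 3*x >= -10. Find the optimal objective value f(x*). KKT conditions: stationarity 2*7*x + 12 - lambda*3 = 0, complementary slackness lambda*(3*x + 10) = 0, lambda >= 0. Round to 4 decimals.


Step 1: Try lambda = 0 (constraint inactive).
Stationarity: 2*7*x + 12 = 0
x* = -12/(2*7) = -6/7 = -0.8571 (rounded; the exact value -6/7 is used below)
Check constraint: 3*-0.8571 = -2.5713 >= -10 -- satisfied.
Step 2: Compute optimal value.
f(x*) = 7*(-6/7)^2 + 12*(-6/7) = -5.1429


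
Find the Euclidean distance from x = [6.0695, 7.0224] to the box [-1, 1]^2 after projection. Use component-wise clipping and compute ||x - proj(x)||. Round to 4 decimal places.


Project each component onto [-1, 1].
clip(6.0695) = 1.0, clip(7.0224) = 1.0
Projection = [1.0, 1.0]
Squared diffs: [25.6998, 36.2693]
Distance = sqrt(61.9691) = 7.872


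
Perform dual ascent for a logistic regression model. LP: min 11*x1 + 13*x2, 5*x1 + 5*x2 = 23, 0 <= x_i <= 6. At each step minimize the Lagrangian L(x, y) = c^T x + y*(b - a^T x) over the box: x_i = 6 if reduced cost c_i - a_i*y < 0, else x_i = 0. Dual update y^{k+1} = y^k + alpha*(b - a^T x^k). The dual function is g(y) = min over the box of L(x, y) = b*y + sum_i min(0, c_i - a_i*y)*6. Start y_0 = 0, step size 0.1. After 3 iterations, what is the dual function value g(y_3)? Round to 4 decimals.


Dual ascent for LP: min 11*x1 + 13*x2, 5*x1 + 5*x2 = 23, 0 <= x_i <= 6
Step 1: y^k = 0.0, reduced costs: (11.0, 13.0)
  x^k = (0.0, 0.0), subgradient = b - a^T x = 23.0
  y^{k+1} = 0.0 + 0.1*23.0 = 2.3
Step 2: y^k = 2.3, reduced costs: (-0.5, 1.5)
  x^k = (6.0, 0.0), subgradient = b - a^T x = -7.0
  y^{k+1} = 2.3 + 0.1*-7.0 = 1.6
Step 3: y^k = 1.6, reduced costs: (3.0, 5.0)
  x^k = (0.0, 0.0), subgradient = b - a^T x = 23.0
  y^{k+1} = 1.6 + 0.1*23.0 = 3.9
Dual objective at y_3 = 3.9: reduced costs (-8.5, -6.5), box minimizer x = (6.0, 6.0)
g(y_3) = b*y + (c1 - a1*y)*x1 + (c2 - a2*y)*x2 = 23*3.9 + (-8.5)*6.0 + (-6.5)*6.0 = 89.7 - 51.0 - 39.0 = -0.3


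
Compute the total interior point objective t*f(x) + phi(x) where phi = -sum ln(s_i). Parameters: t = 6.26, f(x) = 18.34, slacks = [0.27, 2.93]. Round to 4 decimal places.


Step 1: Compute log-barrier.
ln values: [-1.3093, 1.075]
phi = -(-1.3093 + 1.075) = 0.2343
Step 2: Compute augmented objective.
t*f(x) = 6.26*18.34 = 114.8084
Total = 114.8084 + 0.2343 = 115.0427


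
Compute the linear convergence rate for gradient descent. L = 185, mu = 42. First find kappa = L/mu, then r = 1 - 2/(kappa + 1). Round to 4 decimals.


Step 1: Compute the condition number.
kappa = L/mu = 185/42 = 4.4048
Step 2: Compute the convergence rate.
r = 1 - 2/(kappa + 1) = 1 - 2*mu/(L + mu) = (L - mu)/(L + mu) = 143/227 = 0.63


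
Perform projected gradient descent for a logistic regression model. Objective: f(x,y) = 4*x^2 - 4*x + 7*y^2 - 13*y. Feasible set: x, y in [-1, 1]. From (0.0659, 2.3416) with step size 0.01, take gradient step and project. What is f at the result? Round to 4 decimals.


Step 1: Compute gradient at (0.0659, 2.3416).
grad_x = 2*4*0.0659 - 4 = -3.4728
grad_y = 2*7*2.3416 - 13 = 19.7824
Step 2: Gradient step.
x_raw = 0.0659 - 0.01*-3.4728 = 0.1006
y_raw = 2.3416 - 0.01*19.7824 = 2.1438
Step 3: Project onto [-1, 1].
x_proj = clip(0.1006) = 0.1006
y_proj = clip(2.1438) = 1.0
Step 4: Evaluate f.
f(0.1006, 1.0) = -6.362


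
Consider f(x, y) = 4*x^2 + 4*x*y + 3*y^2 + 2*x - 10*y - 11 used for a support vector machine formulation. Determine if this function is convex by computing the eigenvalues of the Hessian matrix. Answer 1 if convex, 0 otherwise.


The Hessian of f(x,y) = 4*x^2 + 4*x*y + 3*y^2 + 2*x - 10*y - 11 is:
H = [[8, 4], [4, 6]]
Trace = 8 + 6 = 14
Determinant = 8*6 - (4)^2 = 32
Discriminant = (14)^2 - 4*32 = 68.0
Eigenvalues: lambda_1 = 2.8769, lambda_2 = 11.1231
The function is convex.

1


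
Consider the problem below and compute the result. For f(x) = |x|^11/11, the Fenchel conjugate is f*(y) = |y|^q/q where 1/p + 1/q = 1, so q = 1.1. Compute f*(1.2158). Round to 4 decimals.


The conjugate exponent q satisfies 1/p + 1/q = 1.
p = 11, so q = 11/(11 - 1) = 1.1
|y|^q = 1.2158^1.1 = 1.2398
f*(1.2158) = 1.2398 / 1.1 = 1.1271


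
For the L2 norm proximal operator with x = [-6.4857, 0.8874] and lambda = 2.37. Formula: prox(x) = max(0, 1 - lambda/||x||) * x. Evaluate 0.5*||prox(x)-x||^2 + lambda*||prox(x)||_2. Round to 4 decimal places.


Step 1: Compute ||x||.
||x|| = 6.5461
Step 2: Compute scaling factor.
scale = max(0, 1 - 2.37/6.5461) = 0.638
Step 3: prox(x) = [-4.1376, 0.5661]
||prox(x)|| = 4.1761
Step 4: Proximal objective.
0.5*||prox-x||^2 = 2.8085
lambda*||prox|| = 9.8974
Total = 12.7059


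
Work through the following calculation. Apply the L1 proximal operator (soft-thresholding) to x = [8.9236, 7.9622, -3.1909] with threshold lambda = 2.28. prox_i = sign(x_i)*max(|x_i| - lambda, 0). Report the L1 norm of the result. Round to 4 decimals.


Soft-thresholding with lambda = 2.28:
prox(8.9236) = sign(8.9236)*max(|8.9236| - 2.28, 0) = 6.6436
prox(7.9622) = sign(7.9622)*max(|7.9622| - 2.28, 0) = 5.6822
prox(-3.1909) = sign(-3.1909)*max(|-3.1909| - 2.28, 0) = -0.9109
prox(x) = [6.6436, 5.6822, -0.9109]
||prox(x)||_1 = 6.6436 + 5.6822 + 0.9109 = 13.2367


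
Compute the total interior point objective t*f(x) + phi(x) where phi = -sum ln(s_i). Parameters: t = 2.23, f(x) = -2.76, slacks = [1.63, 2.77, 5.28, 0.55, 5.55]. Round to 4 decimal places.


Step 1: Compute log-barrier.
ln values: [0.4886, 1.0188, 1.6639, -0.5978, 1.7138]
phi = -(0.4886 + 1.0188 + 1.6639 - 0.5978 + 1.7138) = -4.2873
Step 2: Compute augmented objective.
t*f(x) = 2.23*-2.76 = -6.1548
Total = -6.1548 - 4.2873 = -10.4421


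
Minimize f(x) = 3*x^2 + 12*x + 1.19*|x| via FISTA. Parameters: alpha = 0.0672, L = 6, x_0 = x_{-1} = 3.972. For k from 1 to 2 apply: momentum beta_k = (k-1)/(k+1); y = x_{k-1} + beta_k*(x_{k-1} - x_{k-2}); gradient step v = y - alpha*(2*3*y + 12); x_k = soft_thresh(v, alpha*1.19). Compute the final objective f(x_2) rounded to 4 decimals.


FISTA on f(x) = 3*x^2 + 12*x + 1.19*|x|
L = 6, alpha = 0.0672
Iteration 1: beta = 0.0, y = 3.972 + 0.0*(3.972 - 3.972) = 3.972
  grad(y) = 35.832, v = y - alpha*grad = 1.5641
  prox(v) = soft_thresh(1.5641, 0.08) = 1.4841
Iteration 2: beta = 0.3333, y = 1.4841 + 0.3333*(1.4841 - 3.972) = 0.6548
  grad(y) = 15.929, v = y - alpha*grad = -0.4156
  prox(v) = soft_thresh(-0.4156, 0.08) = -0.3356
f(x_2) = 3*(-0.3356)^2 + 12*(-0.3356) + 1.19*|-0.3356| = -3.2902


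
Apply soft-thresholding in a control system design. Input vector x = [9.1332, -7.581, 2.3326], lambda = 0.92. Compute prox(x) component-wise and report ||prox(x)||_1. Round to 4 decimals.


Soft-thresholding with lambda = 0.92:
prox(9.1332) = sign(9.1332)*max(|9.1332| - 0.92, 0) = 8.2132
prox(-7.581) = sign(-7.581)*max(|-7.581| - 0.92, 0) = -6.661
prox(2.3326) = sign(2.3326)*max(|2.3326| - 0.92, 0) = 1.4126
prox(x) = [8.2132, -6.661, 1.4126]
||prox(x)||_1 = 8.2132 + 6.661 + 1.4126 = 16.2868


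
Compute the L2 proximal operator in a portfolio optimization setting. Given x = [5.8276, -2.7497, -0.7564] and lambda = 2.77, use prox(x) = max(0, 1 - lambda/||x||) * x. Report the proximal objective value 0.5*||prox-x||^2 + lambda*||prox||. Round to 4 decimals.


Step 1: Compute ||x||.
||x|| = 6.488
Step 2: Compute scaling factor.
scale = max(0, 1 - 2.77/6.488) = 0.5731
Step 3: prox(x) = [3.3395, -1.5757, -0.4335]
||prox(x)|| = 3.718
Step 4: Proximal objective.
0.5*||prox-x||^2 = 3.8365
lambda*||prox|| = 10.2989
Total = 14.1353


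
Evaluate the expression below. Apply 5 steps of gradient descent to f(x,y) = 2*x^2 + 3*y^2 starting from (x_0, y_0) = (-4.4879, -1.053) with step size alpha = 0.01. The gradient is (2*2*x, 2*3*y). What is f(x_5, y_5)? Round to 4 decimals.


Gradient descent on f(x,y) = 2*x^2 + 3*y^2.
Starting point: (-4.4879, -1.053), alpha = 0.01
Step 1: grad_x = 2*2*-4.4879 = -17.9516, grad_y = 2*3*-1.053 = -6.318
  x_1 = -4.4879 - 0.01*-17.9516 = -4.3084
  y_1 = -1.053 - 0.01*-6.318 = -0.9898
Step 2: grad_x = 2*2*-4.3084 = -17.2335, grad_y = 2*3*-0.9898 = -5.9389
  x_2 = -4.3084 - 0.01*-17.2335 = -4.136
  y_2 = -0.9898 - 0.01*-5.9389 = -0.9304
Step 3: grad_x = 2*2*-4.136 = -16.5442, grad_y = 2*3*-0.9304 = -5.5826
  x_3 = -4.136 - 0.01*-16.5442 = -3.9706
  y_3 = -0.9304 - 0.01*-5.5826 = -0.8746
Step 4: grad_x = 2*2*-3.9706 = -15.8824, grad_y = 2*3*-0.8746 = -5.2476
  x_4 = -3.9706 - 0.01*-15.8824 = -3.8118
  y_4 = -0.8746 - 0.01*-5.2476 = -0.8221
Step 5: grad_x = 2*2*-3.8118 = -15.2471, grad_y = 2*3*-0.8221 = -4.9328
  x_5 = -3.8118 - 0.01*-15.2471 = -3.6593
  y_5 = -0.8221 - 0.01*-4.9328 = -0.7728
f(-3.6593, -0.7728) = 2*(-3.6593)^2 + 3*(-0.7728)^2 = 28.5728


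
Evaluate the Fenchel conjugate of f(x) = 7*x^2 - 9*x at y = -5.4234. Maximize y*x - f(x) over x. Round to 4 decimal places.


f*(y) = sup_x {y*x - a*x^2 - b*x} = sup_x {(y-b)*x - a*x^2}
FOC: (y - b) - 2a*x = 0 => x* = (y - b)/(2a)
x* = (-5.4234 + 9)/(2*7) = 0.2555
f*(-5.4234) = (y-b)^2/(4a) = (-5.4234 + 9)^2/(4*7)
= 12.7921/28 = 0.4569


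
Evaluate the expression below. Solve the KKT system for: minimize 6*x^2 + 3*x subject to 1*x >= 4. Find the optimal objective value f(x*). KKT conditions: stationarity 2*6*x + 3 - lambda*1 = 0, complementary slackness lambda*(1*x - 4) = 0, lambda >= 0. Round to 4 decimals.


Step 1: Try lambda = 0 (constraint inactive).
x_unc = -3/(2*6) = -0.25
Check: 1*-0.25 = -0.25 < 4 -- violated!
Step 2: Constraint must be active: 1*x = 4
x* = 4/1 = 4.0
lambda = (2*6*4.0 + 3)/1 = 51.0
Step 3: Compute optimal value.
f(x*) = 6*4.0^2 + 3*4.0 = 108.0


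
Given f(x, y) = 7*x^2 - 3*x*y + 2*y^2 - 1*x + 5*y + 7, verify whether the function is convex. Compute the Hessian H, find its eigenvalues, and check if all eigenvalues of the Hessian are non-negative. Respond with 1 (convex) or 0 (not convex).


The Hessian of f(x,y) = 7*x^2 - 3*x*y + 2*y^2 - 1*x + 5*y + 7 is:
H = [[14, -3], [-3, 4]]
Trace = 14 + 4 = 18
Determinant = 14*4 - (-3)^2 = 47
Discriminant = (18)^2 - 4*47 = 136.0
Eigenvalues: lambda_1 = 3.169, lambda_2 = 14.831
The function is convex.

1


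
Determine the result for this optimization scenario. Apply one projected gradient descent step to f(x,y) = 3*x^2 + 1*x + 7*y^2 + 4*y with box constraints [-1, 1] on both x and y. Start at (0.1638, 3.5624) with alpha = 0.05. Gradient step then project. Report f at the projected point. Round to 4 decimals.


Step 1: Compute gradient at (0.1638, 3.5624).
grad_x = 2*3*0.1638 + 1 = 1.9828
grad_y = 2*7*3.5624 + 4 = 53.8736
Step 2: Gradient step.
x_raw = 0.1638 - 0.05*1.9828 = 0.0647
y_raw = 3.5624 - 0.05*53.8736 = 0.8687
Step 3: Project onto [-1, 1].
x_proj = clip(0.0647) = 0.0647
y_proj = clip(0.8687) = 0.8687
Step 4: Evaluate f.
f(0.0647, 0.8687) = 8.8348


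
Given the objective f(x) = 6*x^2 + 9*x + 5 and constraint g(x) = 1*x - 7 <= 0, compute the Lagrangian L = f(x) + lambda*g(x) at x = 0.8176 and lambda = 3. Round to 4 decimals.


Step 1: Evaluate f(x).
f(0.8176) = 6*0.8176^2 + 9*0.8176 + 5 = 16.3692
Step 2: Evaluate g(x).
g(0.8176) = 1*0.8176 - 7 = -6.1824
Step 3: Compute Lagrangian.
L = 16.3692 + 3*-6.1824 = -2.178


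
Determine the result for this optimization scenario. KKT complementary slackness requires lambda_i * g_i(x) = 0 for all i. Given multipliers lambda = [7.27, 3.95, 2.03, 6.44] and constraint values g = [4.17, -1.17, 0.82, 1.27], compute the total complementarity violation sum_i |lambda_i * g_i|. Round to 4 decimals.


KKT complementary slackness check:
lambda_1 * g_1 = 7.27 * 4.17 = 30.3159
lambda_2 * g_2 = 3.95 * -1.17 = -4.6215
lambda_3 * g_3 = 2.03 * 0.82 = 1.6646
lambda_4 * g_4 = 6.44 * 1.27 = 8.1788
Total violation = 30.3159 + 4.6215 + 1.6646 + 8.1788 = 44.7808


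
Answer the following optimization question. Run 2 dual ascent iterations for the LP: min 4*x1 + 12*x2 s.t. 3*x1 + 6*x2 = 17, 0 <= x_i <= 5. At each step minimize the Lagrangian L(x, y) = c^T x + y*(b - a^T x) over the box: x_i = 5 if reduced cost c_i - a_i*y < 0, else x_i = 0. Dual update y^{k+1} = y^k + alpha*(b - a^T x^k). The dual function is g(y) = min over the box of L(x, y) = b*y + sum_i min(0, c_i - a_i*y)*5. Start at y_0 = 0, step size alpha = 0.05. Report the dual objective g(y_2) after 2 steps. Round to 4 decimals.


Dual ascent for LP: min 4*x1 + 12*x2, 3*x1 + 6*x2 = 17, 0 <= x_i <= 5
Step 1: y^k = 0.0, reduced costs: (4.0, 12.0)
  x^k = (0.0, 0.0), subgradient = b - a^T x = 17.0
  y^{k+1} = 0.0 + 0.05*17.0 = 0.85
Step 2: y^k = 0.85, reduced costs: (1.45, 6.9)
  x^k = (0.0, 0.0), subgradient = b - a^T x = 17.0
  y^{k+1} = 0.85 + 0.05*17.0 = 1.7
Dual objective at y_2 = 1.7: reduced costs (-1.1, 1.8), box minimizer x = (5.0, 0.0)
g(y_2) = b*y + (c1 - a1*y)*x1 + (c2 - a2*y)*x2 = 17*1.7 + (-1.1)*5.0 + 1.8*0.0 = 28.9 - 5.5 + 0.0 = 23.4


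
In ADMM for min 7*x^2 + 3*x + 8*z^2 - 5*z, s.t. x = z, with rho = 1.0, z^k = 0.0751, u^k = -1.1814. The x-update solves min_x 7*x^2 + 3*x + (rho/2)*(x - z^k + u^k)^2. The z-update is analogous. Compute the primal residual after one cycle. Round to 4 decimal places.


ADMM iteration with rho = 1.0, z^k = 0.0751, u^k = -1.1814
Step 1: x-update.
Minimize 7*x^2 + 3*x + (1.0/2)*(x - 0.0751 - 1.1814)^2
FOC: (2*7 + 1.0)*x = -3 + 1.0*(0.0751 + 1.1814)
x^{k+1} = -0.1162
Step 2: z-update.
Minimize 8*z^2 - 5*z + (1.0/2)*(-0.1162 - z - 1.1814)^2
FOC: (2*8 + 1.0)*z = 5 + 1.0*(-0.1162 - 1.1814)
z^{k+1} = 0.2178
Step 3: u-update.
u^{k+1} = -1.1814 - 0.1162 - 0.2178 = -1.5154
Step 4: Primal residual = |-0.1162 - 0.2178| = 0.334


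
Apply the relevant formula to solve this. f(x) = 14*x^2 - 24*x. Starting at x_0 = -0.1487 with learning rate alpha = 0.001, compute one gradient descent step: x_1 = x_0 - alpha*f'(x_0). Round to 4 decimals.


We compute the gradient at x_0 and apply the update.
f'(x) = 28*x - 24
f'(-0.1487) = 28*-0.1487 - 24 = -28.1636
x_1 = -0.1487 - 0.001*-28.1636 = -0.1205


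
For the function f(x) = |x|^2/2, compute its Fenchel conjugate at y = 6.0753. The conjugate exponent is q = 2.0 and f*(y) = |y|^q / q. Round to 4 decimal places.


The conjugate exponent q satisfies 1/p + 1/q = 1.
p = 2, so q = 2/(2 - 1) = 2.0
|y|^q = 6.0753^2.0 = 36.9093
f*(6.0753) = 36.9093 / 2.0 = 18.4546


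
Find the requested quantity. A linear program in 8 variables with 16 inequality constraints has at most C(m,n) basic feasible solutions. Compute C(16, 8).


Each vertex corresponds to some choice of n active constraints out of m, so the number of vertices is at most C(m, n) = m! / (n!(m-n)!).
m = 16, n = 8
Numerator: 16 * 15 * 14 * 13 * 12 * 11 * 10 * 9
Denominator: 8! = 40320
C(16, 8) = 12870


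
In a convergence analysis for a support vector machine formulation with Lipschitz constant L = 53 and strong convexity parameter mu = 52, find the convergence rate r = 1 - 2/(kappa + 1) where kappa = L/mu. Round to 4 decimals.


Step 1: Compute the condition number.
kappa = L/mu = 53/52 = 1.0192
Step 2: Compute the convergence rate.
r = 1 - 2/(kappa + 1) = 1 - 2*mu/(L + mu) = (L - mu)/(L + mu) = 1/105 = 0.0095


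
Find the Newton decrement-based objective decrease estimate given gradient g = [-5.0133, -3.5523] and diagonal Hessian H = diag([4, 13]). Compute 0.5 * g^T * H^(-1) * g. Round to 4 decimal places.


Step 1: H is diagonal, so H^(-1) * g = [-1.2533, -0.2733].
Step 2: g^T H^(-1) g = sum_i g_i^2 / H_ii
  = (-5.0133)^2/4 + (-3.5523)^2/13
  = 6.2833 + 0.9707 = 7.254
Step 3: Objective decrease = 0.5 * g^T H^(-1) g = 3.627


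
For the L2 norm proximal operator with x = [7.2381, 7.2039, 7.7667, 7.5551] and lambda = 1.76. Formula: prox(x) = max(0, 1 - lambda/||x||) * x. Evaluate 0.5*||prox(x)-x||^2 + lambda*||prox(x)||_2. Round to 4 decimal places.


Step 1: Compute ||x||.
||x|| = 14.8892
Step 2: Compute scaling factor.
scale = max(0, 1 - 1.76/14.8892) = 0.8818
Step 3: prox(x) = [6.3825, 6.3524, 6.8486, 6.662]
||prox(x)|| = 13.1292
Step 4: Proximal objective.
0.5*||prox-x||^2 = 1.5488
lambda*||prox|| = 23.1074
Total = 24.6561


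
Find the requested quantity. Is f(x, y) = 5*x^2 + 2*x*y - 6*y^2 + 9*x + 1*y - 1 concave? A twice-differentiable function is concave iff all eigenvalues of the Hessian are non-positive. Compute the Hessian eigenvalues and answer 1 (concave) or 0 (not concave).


The Hessian of f(x,y) = 5*x^2 + 2*x*y - 6*y^2 + 9*x + 1*y - 1 is:
H = [[10, 2], [2, -12]]
Trace = 10 - 12 = -2
Determinant = 10*-12 - (2)^2 = -124
Discriminant = (-2)^2 - 4*-124 = 500.0
Eigenvalues: lambda_1 = -12.1803, lambda_2 = 10.1803
The function is not concave.

0


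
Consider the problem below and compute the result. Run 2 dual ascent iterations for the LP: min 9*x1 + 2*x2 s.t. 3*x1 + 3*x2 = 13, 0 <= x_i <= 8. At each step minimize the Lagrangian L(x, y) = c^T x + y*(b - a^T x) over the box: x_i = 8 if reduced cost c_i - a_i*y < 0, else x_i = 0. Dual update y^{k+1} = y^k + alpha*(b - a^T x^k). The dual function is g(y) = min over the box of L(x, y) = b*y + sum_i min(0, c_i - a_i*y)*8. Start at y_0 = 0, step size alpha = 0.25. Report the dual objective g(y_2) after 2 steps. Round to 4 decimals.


Dual ascent for LP: min 9*x1 + 2*x2, 3*x1 + 3*x2 = 13, 0 <= x_i <= 8
Step 1: y^k = 0.0, reduced costs: (9.0, 2.0)
  x^k = (0.0, 0.0), subgradient = b - a^T x = 13.0
  y^{k+1} = 0.0 + 0.25*13.0 = 3.25
Step 2: y^k = 3.25, reduced costs: (-0.75, -7.75)
  x^k = (8.0, 8.0), subgradient = b - a^T x = -35.0
  y^{k+1} = 3.25 + 0.25*-35.0 = -5.5
Dual objective at y_2 = -5.5: reduced costs (25.5, 18.5), box minimizer x = (0.0, 0.0)
g(y_2) = b*y + (c1 - a1*y)*x1 + (c2 - a2*y)*x2 = 13*(-5.5) + 25.5*0.0 + 18.5*0.0 = -71.5 + 0.0 + 0.0 = -71.5


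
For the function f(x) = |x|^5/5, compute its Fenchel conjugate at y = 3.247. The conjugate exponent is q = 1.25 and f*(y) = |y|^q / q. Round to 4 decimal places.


The conjugate exponent q satisfies 1/p + 1/q = 1.
p = 5, so q = 5/(5 - 1) = 1.25
|y|^q = 3.247^1.25 = 4.3587
f*(3.247) = 4.3587 / 1.25 = 3.4869


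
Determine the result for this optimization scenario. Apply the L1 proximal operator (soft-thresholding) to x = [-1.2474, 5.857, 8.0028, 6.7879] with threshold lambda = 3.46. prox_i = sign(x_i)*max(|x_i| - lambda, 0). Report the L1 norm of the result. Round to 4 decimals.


Soft-thresholding with lambda = 3.46:
prox(-1.2474) = sign(-1.2474)*max(|-1.2474| - 3.46, 0) = 0.0
prox(5.857) = sign(5.857)*max(|5.857| - 3.46, 0) = 2.397
prox(8.0028) = sign(8.0028)*max(|8.0028| - 3.46, 0) = 4.5428
prox(6.7879) = sign(6.7879)*max(|6.7879| - 3.46, 0) = 3.3279
prox(x) = [0.0, 2.397, 4.5428, 3.3279]
||prox(x)||_1 = 0.0 + 2.397 + 4.5428 + 3.3279 = 10.2677


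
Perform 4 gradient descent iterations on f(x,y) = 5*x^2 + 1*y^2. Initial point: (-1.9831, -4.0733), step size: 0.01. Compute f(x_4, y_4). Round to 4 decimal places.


Gradient descent on f(x,y) = 5*x^2 + 1*y^2.
Starting point: (-1.9831, -4.0733), alpha = 0.01
Step 1: grad_x = 2*5*-1.9831 = -19.831, grad_y = 2*1*-4.0733 = -8.1466
  x_1 = -1.9831 - 0.01*-19.831 = -1.7848
  y_1 = -4.0733 - 0.01*-8.1466 = -3.9918
Step 2: grad_x = 2*5*-1.7848 = -17.8479, grad_y = 2*1*-3.9918 = -7.9837
  x_2 = -1.7848 - 0.01*-17.8479 = -1.6063
  y_2 = -3.9918 - 0.01*-7.9837 = -3.912
Step 3: grad_x = 2*5*-1.6063 = -16.0631, grad_y = 2*1*-3.912 = -7.824
  x_3 = -1.6063 - 0.01*-16.0631 = -1.4457
  y_3 = -3.912 - 0.01*-7.824 = -3.8338
Step 4: grad_x = 2*5*-1.4457 = -14.4568, grad_y = 2*1*-3.8338 = -7.6675
  x_4 = -1.4457 - 0.01*-14.4568 = -1.3011
  y_4 = -3.8338 - 0.01*-7.6675 = -3.7571
f(-1.3011, -3.7571) = 5*(-1.3011)^2 + 1*(-3.7571)^2 = 22.5801
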